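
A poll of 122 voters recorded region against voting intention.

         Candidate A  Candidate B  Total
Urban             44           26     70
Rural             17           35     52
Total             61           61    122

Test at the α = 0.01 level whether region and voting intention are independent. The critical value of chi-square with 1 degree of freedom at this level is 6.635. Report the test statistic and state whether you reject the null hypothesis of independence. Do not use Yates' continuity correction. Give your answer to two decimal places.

10.86; reject H₀

Grand total N = 122.
Expected counts (row total × column total / N):
  Urban, Candidate A: 70×61/122 = 35.000
  Urban, Candidate B: 70×61/122 = 35.000
  Rural, Candidate A: 52×61/122 = 26.000
  Rural, Candidate B: 52×61/122 = 26.000
Contributions (O − E)²/E:
  (44 − 35.000)²/35.000 = 2.3143
  (26 − 35.000)²/35.000 = 2.3143
  (17 − 26.000)²/26.000 = 3.1154
  (35 − 26.000)²/26.000 = 3.1154
χ² = 2.3143 + 2.3143 + 3.1154 + 3.1154 = 10.86
df = (2−1)(2−1) = 1. Since 10.86 > 6.635, reject the null hypothesis of independence at α = 0.01.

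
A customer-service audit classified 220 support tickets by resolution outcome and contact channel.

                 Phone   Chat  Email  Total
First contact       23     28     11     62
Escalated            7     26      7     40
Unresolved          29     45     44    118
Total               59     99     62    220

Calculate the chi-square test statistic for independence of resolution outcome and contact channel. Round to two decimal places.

Grand total N = 220.
Expected counts (row total × column total / N):
  First contact, Phone: 62×59/220 = 16.6273
  First contact, Chat: 62×99/220 = 27.9000
  First contact, Email: 62×62/220 = 17.4727
  Escalated, Phone: 40×59/220 = 10.7273
  Escalated, Chat: 40×99/220 = 18.0000
  Escalated, Email: 40×62/220 = 11.2727
  Unresolved, Phone: 118×59/220 = 31.6455
  Unresolved, Chat: 118×99/220 = 53.1000
  Unresolved, Email: 118×62/220 = 33.2545
Contributions (O − E)²/E:
  (23 − 16.6273)²/16.6273 = 2.4424
  (28 − 27.9000)²/27.9000 = 0.0004
  (11 − 17.4727)²/17.4727 = 2.3978
  (7 − 10.7273)²/10.7273 = 1.2951
  (26 − 18.0000)²/18.0000 = 3.5556
  (7 − 11.2727)²/11.2727 = 1.6195
  (29 − 31.6455)²/31.6455 = 0.2212
  (45 − 53.1000)²/53.1000 = 1.2356
  (44 − 33.2545)²/33.2545 = 3.4722
χ² = 2.4424 + 0.0004 + 2.3978 + 1.2951 + 3.5556 + 1.6195 + 0.2212 + 1.2356 + 3.4722 = 16.24

16.24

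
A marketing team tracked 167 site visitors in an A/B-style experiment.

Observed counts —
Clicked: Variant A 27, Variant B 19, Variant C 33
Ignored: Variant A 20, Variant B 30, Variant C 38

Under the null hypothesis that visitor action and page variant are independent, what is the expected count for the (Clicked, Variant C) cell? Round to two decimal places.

Row total (Clicked) = 79; column total (Variant C) = 71; grand total N = 167.
Expected count = (row total × column total) / N = 79 × 71 / 167 = 33.59.

33.59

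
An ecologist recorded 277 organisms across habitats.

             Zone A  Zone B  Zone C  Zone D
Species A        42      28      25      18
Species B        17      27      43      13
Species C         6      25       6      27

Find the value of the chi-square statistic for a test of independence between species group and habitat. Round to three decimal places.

Row totals: 113, 100, 64. Column totals: 65, 80, 74, 58. Grand total N = 277.
Expected counts (row total × column total / N):
  Species A, Zone A: 113×65/277 = 26.516245
  Species A, Zone B: 113×80/277 = 32.635379
  Species A, Zone C: 113×74/277 = 30.187726
  Species A, Zone D: 113×58/277 = 23.660650
  Species B, Zone A: 100×65/277 = 23.465704
  Species B, Zone B: 100×80/277 = 28.880866
  Species B, Zone C: 100×74/277 = 26.714801
  Species B, Zone D: 100×58/277 = 20.938628
  Species C, Zone A: 64×65/277 = 15.018051
  Species C, Zone B: 64×80/277 = 18.483755
  Species C, Zone C: 64×74/277 = 17.097473
  Species C, Zone D: 64×58/277 = 13.400722
Contributions (O − E)²/E:
  (42 − 26.516245)²/26.516245 = 9.0415
  (28 − 32.635379)²/32.635379 = 0.6584
  (25 − 30.187726)²/30.187726 = 0.8915
  (18 − 23.660650)²/23.660650 = 1.3543
  (17 − 23.465704)²/23.465704 = 1.7816
  (27 − 28.880866)²/28.880866 = 0.1225
  (43 − 26.714801)²/26.714801 = 9.9274
  (13 − 20.938628)²/20.938628 = 3.0098
  (6 − 15.018051)²/15.018051 = 5.4152
  (25 − 18.483755)²/18.483755 = 2.2972
  (6 − 17.097473)²/17.097473 = 7.2030
  (27 − 13.400722)²/13.400722 = 13.8008
χ² = 9.0415 + 0.6584 + 0.8915 + 1.3543 + 1.7816 + 0.1225 + 9.9274 + 3.0098 + 5.4152 + 2.2972 + 7.2030 + 13.8008 = 55.503

55.503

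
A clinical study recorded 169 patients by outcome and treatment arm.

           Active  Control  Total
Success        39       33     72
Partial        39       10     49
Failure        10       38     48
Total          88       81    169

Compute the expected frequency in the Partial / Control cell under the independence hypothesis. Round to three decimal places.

Row total (Partial) = 49; column total (Control) = 81; grand total N = 169.
Expected count = (row total × column total) / N = 49 × 81 / 169 = 23.485.

23.485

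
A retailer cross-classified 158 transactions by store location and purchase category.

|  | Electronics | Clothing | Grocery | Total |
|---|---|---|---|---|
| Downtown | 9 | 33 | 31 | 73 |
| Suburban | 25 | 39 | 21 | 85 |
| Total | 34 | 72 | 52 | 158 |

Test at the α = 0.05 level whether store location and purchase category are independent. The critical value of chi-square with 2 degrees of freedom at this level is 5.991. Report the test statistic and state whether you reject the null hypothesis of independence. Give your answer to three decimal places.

9.094; reject H₀

Grand total N = 158.
Expected counts (row total × column total / N):
  Downtown, Electronics: 73×34/158 = 15.7089
  Downtown, Clothing: 73×72/158 = 33.2658
  Downtown, Grocery: 73×52/158 = 24.0253
  Suburban, Electronics: 85×34/158 = 18.2911
  Suburban, Clothing: 85×72/158 = 38.7342
  Suburban, Grocery: 85×52/158 = 27.9747
Contributions (O − E)²/E:
  (9 − 15.7089)²/15.7089 = 2.8652
  (33 − 33.2658)²/33.2658 = 0.0021
  (31 − 24.0253)²/24.0253 = 2.0248
  (25 − 18.2911)²/18.2911 = 2.4607
  (39 − 38.7342)²/38.7342 = 0.0018
  (21 − 27.9747)²/27.9747 = 1.7389
χ² = 2.8652 + 0.0021 + 2.0248 + 2.4607 + 0.0018 + 1.7389 = 9.094
df = (2−1)(3−1) = 2. Since 9.094 > 5.991, reject the null hypothesis of independence at α = 0.05.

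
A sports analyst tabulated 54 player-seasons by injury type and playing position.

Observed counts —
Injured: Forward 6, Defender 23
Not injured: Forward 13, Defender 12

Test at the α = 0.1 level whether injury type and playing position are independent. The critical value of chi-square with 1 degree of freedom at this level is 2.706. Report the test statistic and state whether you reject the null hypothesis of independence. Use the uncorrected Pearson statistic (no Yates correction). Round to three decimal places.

5.771; reject H₀

Row totals: 29, 25. Column totals: 19, 35. Grand total N = 54.
Expected counts (row total × column total / N):
  Injured, Forward: 29×19/54 = 10.2037
  Injured, Defender: 29×35/54 = 18.7963
  Not injured, Forward: 25×19/54 = 8.7963
  Not injured, Defender: 25×35/54 = 16.2037
Contributions (O − E)²/E:
  (6 − 10.2037)²/10.2037 = 1.7318
  (23 − 18.7963)²/18.7963 = 0.9401
  (13 − 8.7963)²/8.7963 = 2.0089
  (12 − 16.2037)²/16.2037 = 1.0906
χ² = 1.7318 + 0.9401 + 2.0089 + 1.0906 = 5.771
df = (2−1)(2−1) = 1. Since 5.771 > 2.706, reject the null hypothesis of independence at α = 0.1.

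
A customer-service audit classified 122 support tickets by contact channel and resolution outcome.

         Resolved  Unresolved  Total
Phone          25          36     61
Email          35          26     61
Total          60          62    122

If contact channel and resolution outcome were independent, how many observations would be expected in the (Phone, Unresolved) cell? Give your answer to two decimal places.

Row total (Phone) = 61; column total (Unresolved) = 62; grand total N = 122.
Expected count = (row total × column total) / N = 61 × 62 / 122 = 31.00.

31.00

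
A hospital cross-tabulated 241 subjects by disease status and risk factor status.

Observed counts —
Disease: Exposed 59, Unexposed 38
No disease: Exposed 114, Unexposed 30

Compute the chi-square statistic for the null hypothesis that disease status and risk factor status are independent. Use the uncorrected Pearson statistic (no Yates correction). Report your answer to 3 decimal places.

9.627

Row totals: 97, 144. Column totals: 173, 68. Grand total N = 241.
Expected counts (row total × column total / N):
  Disease, Exposed: 97×173/241 = 69.6307
  Disease, Unexposed: 97×68/241 = 27.3693
  No disease, Exposed: 144×173/241 = 103.3693
  No disease, Unexposed: 144×68/241 = 40.6307
Contributions (O − E)²/E:
  (59 − 69.6307)²/69.6307 = 1.6230
  (38 − 27.3693)²/27.3693 = 4.1291
  (114 − 103.3693)²/103.3693 = 1.0933
  (30 − 40.6307)²/40.6307 = 2.7814
χ² = 1.6230 + 4.1291 + 1.0933 + 2.7814 = 9.627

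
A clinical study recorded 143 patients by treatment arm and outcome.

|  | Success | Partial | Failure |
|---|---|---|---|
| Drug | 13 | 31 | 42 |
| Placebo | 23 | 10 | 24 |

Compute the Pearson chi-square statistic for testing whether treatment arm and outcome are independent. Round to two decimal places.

13.10

Row totals: 86, 57. Column totals: 36, 41, 66. Grand total N = 143.
Expected counts (row total × column total / N):
  Drug, Success: 86×36/143 = 21.650
  Drug, Partial: 86×41/143 = 24.657
  Drug, Failure: 86×66/143 = 39.692
  Placebo, Success: 57×36/143 = 14.350
  Placebo, Partial: 57×41/143 = 16.343
  Placebo, Failure: 57×66/143 = 26.308
Contributions (O − E)²/E:
  (13 − 21.650)²/21.650 = 3.4560
  (31 − 24.657)²/24.657 = 1.6317
  (42 − 39.692)²/39.692 = 0.1342
  (23 − 14.350)²/14.350 = 5.2141
  (10 − 16.343)²/16.343 = 2.4618
  (24 − 26.308)²/26.308 = 0.2025
χ² = 3.4560 + 1.6317 + 0.1342 + 5.2141 + 2.4618 + 0.2025 = 13.10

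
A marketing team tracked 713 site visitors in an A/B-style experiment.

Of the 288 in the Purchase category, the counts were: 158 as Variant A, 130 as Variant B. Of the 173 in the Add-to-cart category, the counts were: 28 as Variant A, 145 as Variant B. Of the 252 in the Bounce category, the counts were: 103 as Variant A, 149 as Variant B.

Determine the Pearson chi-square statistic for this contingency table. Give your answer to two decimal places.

67.09

Row totals: 288, 173, 252. Column totals: 289, 424. Grand total N = 713.
Expected counts (row total × column total / N):
  Purchase, Variant A: 288×289/713 = 116.735
  Purchase, Variant B: 288×424/713 = 171.265
  Add-to-cart, Variant A: 173×289/713 = 70.122
  Add-to-cart, Variant B: 173×424/713 = 102.878
  Bounce, Variant A: 252×289/713 = 102.143
  Bounce, Variant B: 252×424/713 = 149.857
Contributions (O − E)²/E:
  (158 − 116.735)²/116.735 = 14.5869
  (130 − 171.265)²/171.265 = 9.9425
  (28 − 70.122)²/70.122 = 25.3025
  (145 − 102.878)²/102.878 = 17.2463
  (103 − 102.143)²/102.143 = 0.0072
  (149 − 149.857)²/149.857 = 0.0049
χ² = 14.5869 + 9.9425 + 25.3025 + 17.2463 + 0.0072 + 0.0049 = 67.09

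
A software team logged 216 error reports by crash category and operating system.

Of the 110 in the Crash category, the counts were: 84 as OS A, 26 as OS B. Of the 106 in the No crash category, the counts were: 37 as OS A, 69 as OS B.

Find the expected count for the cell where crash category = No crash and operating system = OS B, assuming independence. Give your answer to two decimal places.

46.62

Row total (No crash) = 106; column total (OS B) = 95; grand total N = 216.
Expected count = (row total × column total) / N = 106 × 95 / 216 = 46.62.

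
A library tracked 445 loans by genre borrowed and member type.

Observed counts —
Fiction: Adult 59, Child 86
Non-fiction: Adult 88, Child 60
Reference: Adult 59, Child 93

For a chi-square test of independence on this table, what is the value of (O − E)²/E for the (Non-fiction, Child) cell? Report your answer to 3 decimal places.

4.778

Row total (Non-fiction) = 148; column total (Child) = 239; N = 445.
Expected count E = 148 × 239 / 445 = 79.4876.
Contribution = (O − E)²/E = (60 − 79.4876)² / 79.4876 = 4.778.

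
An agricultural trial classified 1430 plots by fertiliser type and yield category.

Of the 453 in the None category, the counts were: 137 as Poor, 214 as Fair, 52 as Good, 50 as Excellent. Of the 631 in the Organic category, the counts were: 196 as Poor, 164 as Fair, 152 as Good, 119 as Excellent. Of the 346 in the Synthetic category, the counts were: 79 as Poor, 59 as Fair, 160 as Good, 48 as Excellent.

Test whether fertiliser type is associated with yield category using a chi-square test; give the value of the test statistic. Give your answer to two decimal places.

177.04

Row totals: 453, 631, 346. Column totals: 412, 437, 364, 217. Grand total N = 1430.
Expected counts (row total × column total / N):
  None, Poor: 453×412/1430 = 130.515
  None, Fair: 453×437/1430 = 138.434
  None, Good: 453×364/1430 = 115.309
  None, Excellent: 453×217/1430 = 68.742
  Organic, Poor: 631×412/1430 = 181.799
  Organic, Fair: 631×437/1430 = 192.830
  Organic, Good: 631×364/1430 = 160.618
  Organic, Excellent: 631×217/1430 = 95.753
  Synthetic, Poor: 346×412/1430 = 99.687
  Synthetic, Fair: 346×437/1430 = 105.736
  Synthetic, Good: 346×364/1430 = 88.073
  Synthetic, Excellent: 346×217/1430 = 52.505
Contributions (O − E)²/E:
  (137 − 130.515)²/130.515 = 0.3222
  (214 − 138.434)²/138.434 = 41.2487
  (52 − 115.309)²/115.309 = 34.7590
  (50 − 68.742)²/68.742 = 5.1099
  (196 − 181.799)²/181.799 = 1.1093
  (164 − 192.830)²/192.830 = 4.3104
  (152 − 160.618)²/160.618 = 0.4624
  (119 − 95.753)²/95.753 = 5.6439
  (79 − 99.687)²/99.687 = 4.2930
  (59 − 105.736)²/105.736 = 20.6576
  (160 − 88.073)²/88.073 = 58.7410
  (48 − 52.505)²/52.505 = 0.3865
χ² = 0.3222 + 41.2487 + 34.7590 + 5.1099 + 1.1093 + 4.3104 + 0.4624 + 5.6439 + 4.2930 + 20.6576 + 58.7410 + 0.3865 = 177.04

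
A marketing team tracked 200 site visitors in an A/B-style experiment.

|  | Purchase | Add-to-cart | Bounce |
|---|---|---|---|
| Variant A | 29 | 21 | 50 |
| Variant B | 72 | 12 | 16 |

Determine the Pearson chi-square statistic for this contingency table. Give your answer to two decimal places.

38.28

Row totals: 100, 100. Column totals: 101, 33, 66. Grand total N = 200.
Expected counts (row total × column total / N):
  Variant A, Purchase: 100×101/200 = 50.500
  Variant A, Add-to-cart: 100×33/200 = 16.500
  Variant A, Bounce: 100×66/200 = 33.000
  Variant B, Purchase: 100×101/200 = 50.500
  Variant B, Add-to-cart: 100×33/200 = 16.500
  Variant B, Bounce: 100×66/200 = 33.000
Contributions (O − E)²/E:
  (29 − 50.500)²/50.500 = 9.1535
  (21 − 16.500)²/16.500 = 1.2273
  (50 − 33.000)²/33.000 = 8.7576
  (72 − 50.500)²/50.500 = 9.1535
  (12 − 16.500)²/16.500 = 1.2273
  (16 − 33.000)²/33.000 = 8.7576
χ² = 9.1535 + 1.2273 + 8.7576 + 9.1535 + 1.2273 + 8.7576 = 38.28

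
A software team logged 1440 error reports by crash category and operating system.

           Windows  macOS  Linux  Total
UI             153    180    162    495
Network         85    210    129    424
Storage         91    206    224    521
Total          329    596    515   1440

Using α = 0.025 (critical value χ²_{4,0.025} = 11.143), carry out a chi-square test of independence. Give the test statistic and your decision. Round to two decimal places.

Grand total N = 1440.
Expected counts (row total × column total / N):
  UI, Windows: 495×329/1440 = 113.0938
  UI, macOS: 495×596/1440 = 204.8750
  UI, Linux: 495×515/1440 = 177.0312
  Network, Windows: 424×329/1440 = 96.8722
  Network, macOS: 424×596/1440 = 175.4889
  Network, Linux: 424×515/1440 = 151.6389
  Storage, Windows: 521×329/1440 = 119.0340
  Storage, macOS: 521×596/1440 = 215.6361
  Storage, Linux: 521×515/1440 = 186.3299
Contributions (O − E)²/E:
  (153 − 113.0938)²/113.0938 = 14.0813
  (180 − 204.8750)²/204.8750 = 3.0202
  (162 − 177.0312)²/177.0312 = 1.2763
  (85 − 96.8722)²/96.8722 = 1.4550
  (210 − 175.4889)²/175.4889 = 6.7868
  (129 − 151.6389)²/151.6389 = 3.3799
  (91 − 119.0340)²/119.0340 = 6.6024
  (206 − 215.6361)²/215.6361 = 0.4306
  (224 − 186.3299)²/186.3299 = 7.6157
χ² = 14.0813 + 3.0202 + 1.2763 + 1.4550 + 6.7868 + 3.3799 + 6.6024 + 0.4306 + 7.6157 = 44.65
df = (3−1)(3−1) = 4. Since 44.65 > 11.143, reject the null hypothesis of independence at α = 0.025.

44.65; reject H₀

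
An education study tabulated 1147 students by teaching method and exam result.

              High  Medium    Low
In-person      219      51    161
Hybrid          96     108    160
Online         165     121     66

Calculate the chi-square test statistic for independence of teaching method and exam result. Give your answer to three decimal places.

113.973

Row totals: 431, 364, 352. Column totals: 480, 280, 387. Grand total N = 1147.
Expected counts (row total × column total / N):
  In-person, High: 431×480/1147 = 180.3662
  In-person, Medium: 431×280/1147 = 105.2136
  In-person, Low: 431×387/1147 = 145.4202
  Hybrid, High: 364×480/1147 = 152.3278
  Hybrid, Medium: 364×280/1147 = 88.8579
  Hybrid, Low: 364×387/1147 = 122.8143
  Online, High: 352×480/1147 = 147.3060
  Online, Medium: 352×280/1147 = 85.9285
  Online, Low: 352×387/1147 = 118.7655
Contributions (O − E)²/E:
  (219 − 180.3662)²/180.3662 = 8.2752
  (51 − 105.2136)²/105.2136 = 27.9347
  (161 − 145.4202)²/145.4202 = 1.6692
  (96 − 152.3278)²/152.3278 = 20.8289
  (108 − 88.8579)²/88.8579 = 4.1237
  (160 − 122.8143)²/122.8143 = 11.2591
  (165 − 147.3060)²/147.3060 = 2.1254
  (121 − 85.9285)²/85.9285 = 14.3143
  (66 − 118.7655)²/118.7655 = 23.4428
χ² = 8.2752 + 27.9347 + 1.6692 + 20.8289 + 4.1237 + 11.2591 + 2.1254 + 14.3143 + 23.4428 = 113.973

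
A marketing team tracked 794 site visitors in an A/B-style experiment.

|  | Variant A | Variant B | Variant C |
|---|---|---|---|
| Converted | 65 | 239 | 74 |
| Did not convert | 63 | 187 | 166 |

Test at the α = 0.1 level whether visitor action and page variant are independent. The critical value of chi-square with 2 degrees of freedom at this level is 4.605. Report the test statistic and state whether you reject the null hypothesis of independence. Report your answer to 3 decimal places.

39.918; reject H₀

Row totals: 378, 416. Column totals: 128, 426, 240. Grand total N = 794.
Expected counts (row total × column total / N):
  Converted, Variant A: 378×128/794 = 60.9370
  Converted, Variant B: 378×426/794 = 202.8060
  Converted, Variant C: 378×240/794 = 114.2569
  Did not convert, Variant A: 416×128/794 = 67.0630
  Did not convert, Variant B: 416×426/794 = 223.1940
  Did not convert, Variant C: 416×240/794 = 125.7431
Contributions (O − E)²/E:
  (65 − 60.9370)²/60.9370 = 0.2709
  (239 − 202.8060)²/202.8060 = 6.4594
  (74 − 114.2569)²/114.2569 = 14.1840
  (63 − 67.0630)²/67.0630 = 0.2462
  (187 − 223.1940)²/223.1940 = 5.8694
  (166 − 125.7431)²/125.7431 = 12.8883
χ² = 0.2709 + 6.4594 + 14.1840 + 0.2462 + 5.8694 + 12.8883 = 39.918
df = (2−1)(3−1) = 2. Since 39.918 > 4.605, reject the null hypothesis of independence at α = 0.1.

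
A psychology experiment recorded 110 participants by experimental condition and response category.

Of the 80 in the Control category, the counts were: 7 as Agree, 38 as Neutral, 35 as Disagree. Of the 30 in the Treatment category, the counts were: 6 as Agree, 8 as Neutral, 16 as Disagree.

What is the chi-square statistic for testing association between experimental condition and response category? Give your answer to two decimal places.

5.03

Row totals: 80, 30. Column totals: 13, 46, 51. Grand total N = 110.
Expected counts (row total × column total / N):
  Control, Agree: 80×13/110 = 9.455
  Control, Neutral: 80×46/110 = 33.455
  Control, Disagree: 80×51/110 = 37.091
  Treatment, Agree: 30×13/110 = 3.545
  Treatment, Neutral: 30×46/110 = 12.545
  Treatment, Disagree: 30×51/110 = 13.909
Contributions (O − E)²/E:
  (7 − 9.455)²/9.455 = 0.6374
  (38 − 33.455)²/33.455 = 0.6175
  (35 − 37.091)²/37.091 = 0.1179
  (6 − 3.545)²/3.545 = 1.7001
  (8 − 12.545)²/12.545 = 1.6466
  (16 − 13.909)²/13.909 = 0.3143
χ² = 0.6374 + 0.6175 + 0.1179 + 1.7001 + 1.6466 + 0.3143 = 5.03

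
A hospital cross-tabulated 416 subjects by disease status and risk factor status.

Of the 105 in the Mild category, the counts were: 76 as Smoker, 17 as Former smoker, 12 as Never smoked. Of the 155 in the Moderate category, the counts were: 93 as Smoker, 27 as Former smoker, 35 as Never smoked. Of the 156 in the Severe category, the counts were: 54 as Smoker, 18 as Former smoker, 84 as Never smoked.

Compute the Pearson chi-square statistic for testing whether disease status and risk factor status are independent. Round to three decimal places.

Row totals: 105, 155, 156. Column totals: 223, 62, 131. Grand total N = 416.
Expected counts (row total × column total / N):
  Mild, Smoker: 105×223/416 = 56.2861
  Mild, Former smoker: 105×62/416 = 15.6490
  Mild, Never smoked: 105×131/416 = 33.0649
  Moderate, Smoker: 155×223/416 = 83.0889
  Moderate, Former smoker: 155×62/416 = 23.1010
  Moderate, Never smoked: 155×131/416 = 48.8101
  Severe, Smoker: 156×223/416 = 83.6250
  Severe, Former smoker: 156×62/416 = 23.2500
  Severe, Never smoked: 156×131/416 = 49.1250
Contributions (O − E)²/E:
  (76 − 56.2861)²/56.2861 = 6.9047
  (17 − 15.6490)²/15.6490 = 0.1166
  (12 − 33.0649)²/33.0649 = 13.4200
  (93 − 83.0889)²/83.0889 = 1.1822
  (27 − 23.1010)²/23.1010 = 0.6581
  (35 − 48.8101)²/48.8101 = 3.9074
  (54 − 83.6250)²/83.6250 = 10.4950
  (18 − 23.2500)²/23.2500 = 1.1855
  (84 − 49.1250)²/49.1250 = 24.7586
χ² = 6.9047 + 0.1166 + 13.4200 + 1.1822 + 0.6581 + 3.9074 + 10.4950 + 1.1855 + 24.7586 = 62.628

62.628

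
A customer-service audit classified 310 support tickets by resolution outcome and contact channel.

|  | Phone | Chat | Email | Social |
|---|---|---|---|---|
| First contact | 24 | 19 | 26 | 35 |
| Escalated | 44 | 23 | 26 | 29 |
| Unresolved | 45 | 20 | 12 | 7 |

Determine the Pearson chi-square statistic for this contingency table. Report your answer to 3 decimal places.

28.409

Row totals: 104, 122, 84. Column totals: 113, 62, 64, 71. Grand total N = 310.
Expected counts (row total × column total / N):
  First contact, Phone: 104×113/310 = 37.90968
  First contact, Chat: 104×62/310 = 20.80000
  First contact, Email: 104×64/310 = 21.47097
  First contact, Social: 104×71/310 = 23.81935
  Escalated, Phone: 122×113/310 = 44.47097
  Escalated, Chat: 122×62/310 = 24.40000
  Escalated, Email: 122×64/310 = 25.18710
  Escalated, Social: 122×71/310 = 27.94194
  Unresolved, Phone: 84×113/310 = 30.61935
  Unresolved, Chat: 84×62/310 = 16.80000
  Unresolved, Email: 84×64/310 = 17.34194
  Unresolved, Social: 84×71/310 = 19.23871
Contributions (O − E)²/E:
  (24 − 37.90968)²/37.90968 = 5.1037
  (19 − 20.80000)²/20.80000 = 0.1558
  (26 − 21.47097)²/21.47097 = 0.9553
  (35 − 23.81935)²/23.81935 = 5.2481
  (44 − 44.47097)²/44.47097 = 0.0050
  (23 − 24.40000)²/24.40000 = 0.0803
  (26 − 25.18710)²/25.18710 = 0.0262
  (29 − 27.94194)²/27.94194 = 0.0401
  (45 − 30.61935)²/30.61935 = 6.7540
  (20 − 16.80000)²/16.80000 = 0.6095
  (12 − 17.34194)²/17.34194 = 1.6455
  (7 − 19.23871)²/19.23871 = 7.7857
χ² = 5.1037 + 0.1558 + 0.9553 + 5.2481 + 0.0050 + 0.0803 + 0.0262 + 0.0401 + 6.7540 + 0.6095 + 1.6455 + 7.7857 = 28.409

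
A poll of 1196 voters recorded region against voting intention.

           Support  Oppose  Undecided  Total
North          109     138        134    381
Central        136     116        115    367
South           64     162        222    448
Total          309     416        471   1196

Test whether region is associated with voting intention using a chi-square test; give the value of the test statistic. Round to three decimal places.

Grand total N = 1196.
Expected counts (row total × column total / N):
  North, Support: 381×309/1196 = 98.4356
  North, Oppose: 381×416/1196 = 132.5217
  North, Undecided: 381×471/1196 = 150.0426
  Central, Support: 367×309/1196 = 94.8186
  Central, Oppose: 367×416/1196 = 127.6522
  Central, Undecided: 367×471/1196 = 144.5293
  South, Support: 448×309/1196 = 115.7458
  South, Oppose: 448×416/1196 = 155.8261
  South, Undecided: 448×471/1196 = 176.4281
Contributions (O − E)²/E:
  (109 − 98.4356)²/98.4356 = 1.1338
  (138 − 132.5217)²/132.5217 = 0.2265
  (134 − 150.0426)²/150.0426 = 1.7153
  (136 − 94.8186)²/94.8186 = 17.8858
  (116 − 127.6522)²/127.6522 = 1.0636
  (115 − 144.5293)²/144.5293 = 6.0332
  (64 − 115.7458)²/115.7458 = 23.1337
  (162 − 155.8261)²/155.8261 = 0.2446
  (222 − 176.4281)²/176.4281 = 11.7714
χ² = 1.1338 + 0.2265 + 1.7153 + 17.8858 + 1.0636 + 6.0332 + 23.1337 + 0.2446 + 11.7714 = 63.208

63.208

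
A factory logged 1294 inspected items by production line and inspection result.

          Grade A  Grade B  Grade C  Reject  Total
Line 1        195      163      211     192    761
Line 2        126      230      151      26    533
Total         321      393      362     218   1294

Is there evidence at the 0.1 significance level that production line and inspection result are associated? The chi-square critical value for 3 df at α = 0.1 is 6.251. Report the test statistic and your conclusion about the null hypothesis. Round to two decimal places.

Grand total N = 1294.
Expected counts (row total × column total / N):
  Line 1, Grade A: 761×321/1294 = 188.780
  Line 1, Grade B: 761×393/1294 = 231.123
  Line 1, Grade C: 761×362/1294 = 212.892
  Line 1, Reject: 761×218/1294 = 128.206
  Line 2, Grade A: 533×321/1294 = 132.220
  Line 2, Grade B: 533×393/1294 = 161.877
  Line 2, Grade C: 533×362/1294 = 149.108
  Line 2, Reject: 533×218/1294 = 89.794
Contributions (O − E)²/E:
  (195 − 188.780)²/188.780 = 0.2049
  (163 − 231.123)²/231.123 = 20.0791
  (211 − 212.892)²/212.892 = 0.0168
  (192 − 128.206)²/128.206 = 31.7432
  (126 − 132.220)²/132.220 = 0.2926
  (230 − 161.877)²/161.877 = 28.6683
  (151 − 149.108)²/149.108 = 0.0240
  (26 − 89.794)²/89.794 = 45.3223
χ² = 0.2049 + 20.0791 + 0.0168 + 31.7432 + 0.2926 + 28.6683 + 0.0240 + 45.3223 = 126.35
df = (2−1)(4−1) = 3. Since 126.35 > 6.251, reject the null hypothesis of independence at α = 0.1.

126.35; reject H₀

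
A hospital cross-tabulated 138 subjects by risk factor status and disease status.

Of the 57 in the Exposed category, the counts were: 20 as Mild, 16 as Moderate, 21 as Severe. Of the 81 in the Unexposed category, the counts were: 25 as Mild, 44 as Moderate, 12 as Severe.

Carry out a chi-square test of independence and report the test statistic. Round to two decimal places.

Row totals: 57, 81. Column totals: 45, 60, 33. Grand total N = 138.
Expected counts (row total × column total / N):
  Exposed, Mild: 57×45/138 = 18.5870
  Exposed, Moderate: 57×60/138 = 24.7826
  Exposed, Severe: 57×33/138 = 13.6304
  Unexposed, Mild: 81×45/138 = 26.4130
  Unexposed, Moderate: 81×60/138 = 35.2174
  Unexposed, Severe: 81×33/138 = 19.3696
Contributions (O − E)²/E:
  (20 − 18.5870)²/18.5870 = 0.1074
  (16 − 24.7826)²/24.7826 = 3.1124
  (21 − 13.6304)²/13.6304 = 3.9845
  (25 − 26.4130)²/26.4130 = 0.0756
  (44 − 35.2174)²/35.2174 = 2.1902
  (12 − 19.3696)²/19.3696 = 2.8039
χ² = 0.1074 + 3.1124 + 3.9845 + 0.0756 + 2.1902 + 2.8039 = 12.27

12.27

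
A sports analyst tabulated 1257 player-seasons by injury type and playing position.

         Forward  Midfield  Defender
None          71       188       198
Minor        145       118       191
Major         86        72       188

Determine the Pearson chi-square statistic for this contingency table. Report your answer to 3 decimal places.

Row totals: 457, 454, 346. Column totals: 302, 378, 577. Grand total N = 1257.
Expected counts (row total × column total / N):
  None, Forward: 457×302/1257 = 109.7963
  None, Midfield: 457×378/1257 = 137.4272
  None, Defender: 457×577/1257 = 209.7765
  Minor, Forward: 454×302/1257 = 109.0756
  Minor, Midfield: 454×378/1257 = 136.5251
  Minor, Defender: 454×577/1257 = 208.3994
  Major, Forward: 346×302/1257 = 83.1281
  Major, Midfield: 346×378/1257 = 104.0477
  Major, Defender: 346×577/1257 = 158.8242
Contributions (O − E)²/E:
  (71 − 109.7963)²/109.7963 = 13.7086
  (188 − 137.4272)²/137.4272 = 18.6106
  (198 − 209.7765)²/209.7765 = 0.6611
  (145 − 109.0756)²/109.0756 = 11.8318
  (118 − 136.5251)²/136.5251 = 2.5137
  (191 − 208.3994)²/208.3994 = 1.4527
  (86 − 83.1281)²/83.1281 = 0.0992
  (72 − 104.0477)²/104.0477 = 9.8710
  (188 − 158.8242)²/158.8242 = 5.3596
χ² = 13.7086 + 18.6106 + 0.6611 + 11.8318 + 2.5137 + 1.4527 + 0.0992 + 9.8710 + 5.3596 = 64.108

64.108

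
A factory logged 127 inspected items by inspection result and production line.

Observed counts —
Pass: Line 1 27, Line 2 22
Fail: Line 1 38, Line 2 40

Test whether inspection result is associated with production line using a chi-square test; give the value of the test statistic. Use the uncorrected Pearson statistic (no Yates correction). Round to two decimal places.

Row totals: 49, 78. Column totals: 65, 62. Grand total N = 127.
Expected counts (row total × column total / N):
  Pass, Line 1: 49×65/127 = 25.079
  Pass, Line 2: 49×62/127 = 23.921
  Fail, Line 1: 78×65/127 = 39.921
  Fail, Line 2: 78×62/127 = 38.079
Contributions (O − E)²/E:
  (27 − 25.079)²/25.079 = 0.1471
  (22 − 23.921)²/23.921 = 0.1543
  (38 − 39.921)²/39.921 = 0.0924
  (40 − 38.079)²/38.079 = 0.0969
χ² = 0.1471 + 0.1543 + 0.0924 + 0.0969 = 0.49

0.49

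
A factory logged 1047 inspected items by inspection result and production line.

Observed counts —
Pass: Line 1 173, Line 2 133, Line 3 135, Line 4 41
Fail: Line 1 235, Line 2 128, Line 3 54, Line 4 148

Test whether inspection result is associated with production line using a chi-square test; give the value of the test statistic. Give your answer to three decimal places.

98.850

Row totals: 482, 565. Column totals: 408, 261, 189, 189. Grand total N = 1047.
Expected counts (row total × column total / N):
  Pass, Line 1: 482×408/1047 = 187.8281
  Pass, Line 2: 482×261/1047 = 120.1547
  Pass, Line 3: 482×189/1047 = 87.0086
  Pass, Line 4: 482×189/1047 = 87.0086
  Fail, Line 1: 565×408/1047 = 220.1719
  Fail, Line 2: 565×261/1047 = 140.8453
  Fail, Line 3: 565×189/1047 = 101.9914
  Fail, Line 4: 565×189/1047 = 101.9914
Contributions (O − E)²/E:
  (173 − 187.8281)²/187.8281 = 1.1706
  (133 − 120.1547)²/120.1547 = 1.3732
  (135 − 87.0086)²/87.0086 = 26.4707
  (41 − 87.0086)²/87.0086 = 24.3285
  (235 − 220.1719)²/220.1719 = 0.9986
  (128 − 140.8453)²/140.8453 = 1.1715
  (54 − 101.9914)²/101.9914 = 22.5820
  (148 − 101.9914)²/101.9914 = 20.7546
χ² = 1.1706 + 1.3732 + 26.4707 + 24.3285 + 0.9986 + 1.1715 + 22.5820 + 20.7546 = 98.850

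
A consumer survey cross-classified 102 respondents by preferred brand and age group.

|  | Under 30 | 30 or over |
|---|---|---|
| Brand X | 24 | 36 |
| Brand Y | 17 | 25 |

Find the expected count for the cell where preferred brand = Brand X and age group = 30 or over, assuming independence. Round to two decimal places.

35.88

Row total (Brand X) = 60; column total (30 or over) = 61; grand total N = 102.
Expected count = (row total × column total) / N = 60 × 61 / 102 = 35.88.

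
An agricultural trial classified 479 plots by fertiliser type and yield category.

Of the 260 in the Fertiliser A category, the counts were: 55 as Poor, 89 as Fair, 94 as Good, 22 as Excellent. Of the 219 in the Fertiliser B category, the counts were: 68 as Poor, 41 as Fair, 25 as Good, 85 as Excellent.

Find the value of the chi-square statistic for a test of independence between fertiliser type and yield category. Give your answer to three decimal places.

93.374

Row totals: 260, 219. Column totals: 123, 130, 119, 107. Grand total N = 479.
Expected counts (row total × column total / N):
  Fertiliser A, Poor: 260×123/479 = 66.7641
  Fertiliser A, Fair: 260×130/479 = 70.5637
  Fertiliser A, Good: 260×119/479 = 64.5929
  Fertiliser A, Excellent: 260×107/479 = 58.0793
  Fertiliser B, Poor: 219×123/479 = 56.2359
  Fertiliser B, Fair: 219×130/479 = 59.4363
  Fertiliser B, Good: 219×119/479 = 54.4071
  Fertiliser B, Excellent: 219×107/479 = 48.9207
Contributions (O − E)²/E:
  (55 − 66.7641)²/66.7641 = 2.0729
  (89 − 70.5637)²/70.5637 = 4.8169
  (94 − 64.5929)²/64.5929 = 13.3881
  (22 − 58.0793)²/58.0793 = 22.4127
  (68 − 56.2359)²/56.2359 = 2.4610
  (41 − 59.4363)²/59.4363 = 5.7187
  (25 − 54.4071)²/54.4071 = 15.8946
  (85 − 48.9207)²/48.9207 = 26.6087
χ² = 2.0729 + 4.8169 + 13.3881 + 22.4127 + 2.4610 + 5.7187 + 15.8946 + 26.6087 = 93.374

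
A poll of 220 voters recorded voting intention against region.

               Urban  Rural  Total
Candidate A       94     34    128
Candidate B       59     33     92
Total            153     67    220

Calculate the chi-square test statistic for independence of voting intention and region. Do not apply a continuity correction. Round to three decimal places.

Grand total N = 220.
Expected counts (row total × column total / N):
  Candidate A, Urban: 128×153/220 = 89.0182
  Candidate A, Rural: 128×67/220 = 38.9818
  Candidate B, Urban: 92×153/220 = 63.9818
  Candidate B, Rural: 92×67/220 = 28.0182
Contributions (O − E)²/E:
  (94 − 89.0182)²/89.0182 = 0.2788
  (34 − 38.9818)²/38.9818 = 0.6367
  (59 − 63.9818)²/63.9818 = 0.3879
  (33 − 28.0182)²/28.0182 = 0.8858
χ² = 0.2788 + 0.6367 + 0.3879 + 0.8858 = 2.189

2.189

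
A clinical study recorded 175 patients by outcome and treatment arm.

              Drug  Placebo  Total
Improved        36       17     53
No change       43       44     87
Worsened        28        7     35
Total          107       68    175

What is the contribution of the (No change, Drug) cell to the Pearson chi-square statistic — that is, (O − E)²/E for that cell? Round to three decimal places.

1.954

Row total (No change) = 87; column total (Drug) = 107; N = 175.
Expected count E = 87 × 107 / 175 = 53.1943.
Contribution = (O − E)²/E = (43 − 53.1943)² / 53.1943 = 1.954.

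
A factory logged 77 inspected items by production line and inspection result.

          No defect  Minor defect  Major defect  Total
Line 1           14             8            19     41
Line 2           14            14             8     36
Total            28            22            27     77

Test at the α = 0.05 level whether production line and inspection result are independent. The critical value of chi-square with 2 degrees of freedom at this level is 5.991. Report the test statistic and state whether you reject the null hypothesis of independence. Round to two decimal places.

5.82; fail to reject H₀

Grand total N = 77.
Expected counts (row total × column total / N):
  Line 1, No defect: 41×28/77 = 14.909
  Line 1, Minor defect: 41×22/77 = 11.714
  Line 1, Major defect: 41×27/77 = 14.377
  Line 2, No defect: 36×28/77 = 13.091
  Line 2, Minor defect: 36×22/77 = 10.286
  Line 2, Major defect: 36×27/77 = 12.623
Contributions (O − E)²/E:
  (14 − 14.909)²/14.909 = 0.0554
  (8 − 11.714)²/11.714 = 1.1775
  (19 − 14.377)²/14.377 = 1.4865
  (14 − 13.091)²/13.091 = 0.0631
  (14 − 10.286)²/10.286 = 1.3410
  (8 − 12.623)²/12.623 = 1.6931
χ² = 0.0554 + 1.1775 + 1.4865 + 0.0631 + 1.3410 + 1.6931 = 5.82
df = (2−1)(3−1) = 2. Since 5.82 < 5.991, fail to reject the null hypothesis of independence at α = 0.05.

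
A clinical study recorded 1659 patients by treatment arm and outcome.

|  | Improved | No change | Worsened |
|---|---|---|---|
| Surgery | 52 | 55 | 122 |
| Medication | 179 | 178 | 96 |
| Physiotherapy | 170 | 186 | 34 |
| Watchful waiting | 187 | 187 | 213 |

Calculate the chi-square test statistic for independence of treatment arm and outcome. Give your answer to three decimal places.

175.401

Row totals: 229, 453, 390, 587. Column totals: 588, 606, 465. Grand total N = 1659.
Expected counts (row total × column total / N):
  Surgery, Improved: 229×588/1659 = 81.1646
  Surgery, No change: 229×606/1659 = 83.6492
  Surgery, Worsened: 229×465/1659 = 64.1863
  Medication, Improved: 453×588/1659 = 160.5570
  Medication, No change: 453×606/1659 = 165.4720
  Medication, Worsened: 453×465/1659 = 126.9711
  Physiotherapy, Improved: 390×588/1659 = 138.2278
  Physiotherapy, No change: 390×606/1659 = 142.4593
  Physiotherapy, Worsened: 390×465/1659 = 109.3128
  Watchful waiting, Improved: 587×588/1659 = 208.0506
  Watchful waiting, No change: 587×606/1659 = 214.4195
  Watchful waiting, Worsened: 587×465/1659 = 164.5298
Contributions (O − E)²/E:
  (52 − 81.1646)²/81.1646 = 10.4796
  (55 − 83.6492)²/83.6492 = 9.8121
  (122 − 64.1863)²/64.1863 = 52.0738
  (179 − 160.5570)²/160.5570 = 2.1185
  (178 − 165.4720)²/165.4720 = 0.9485
  (96 − 126.9711)²/126.9711 = 7.5545
  (170 − 138.2278)²/138.2278 = 7.3030
  (186 − 142.4593)²/142.4593 = 13.3076
  (34 − 109.3128)²/109.3128 = 51.8880
  (187 − 208.0506)²/208.0506 = 2.1299
  (187 − 214.4195)²/214.4195 = 3.5063
  (213 − 164.5298)²/164.5298 = 14.2792
χ² = 10.4796 + 9.8121 + 52.0738 + 2.1185 + 0.9485 + 7.5545 + 7.3030 + 13.3076 + 51.8880 + 2.1299 + 3.5063 + 14.2792 = 175.401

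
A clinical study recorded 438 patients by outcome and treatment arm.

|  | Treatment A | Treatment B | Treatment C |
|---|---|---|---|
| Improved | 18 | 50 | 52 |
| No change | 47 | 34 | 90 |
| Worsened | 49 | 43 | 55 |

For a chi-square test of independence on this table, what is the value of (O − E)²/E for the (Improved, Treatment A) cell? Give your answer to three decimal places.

Row total (Improved) = 120; column total (Treatment A) = 114; N = 438.
Expected count E = 120 × 114 / 438 = 31.2329.
Contribution = (O − E)²/E = (18 − 31.2329)² / 31.2329 = 5.607.

5.607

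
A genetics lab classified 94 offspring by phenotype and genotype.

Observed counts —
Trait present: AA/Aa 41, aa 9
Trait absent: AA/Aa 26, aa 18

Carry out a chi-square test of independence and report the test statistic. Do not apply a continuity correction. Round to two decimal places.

Row totals: 50, 44. Column totals: 67, 27. Grand total N = 94.
Expected counts (row total × column total / N):
  Trait present, AA/Aa: 50×67/94 = 35.638
  Trait present, aa: 50×27/94 = 14.362
  Trait absent, AA/Aa: 44×67/94 = 31.362
  Trait absent, aa: 44×27/94 = 12.638
Contributions (O − E)²/E:
  (41 − 35.638)²/35.638 = 0.8068
  (9 − 14.362)²/14.362 = 2.0019
  (26 − 31.362)²/31.362 = 0.9167
  (18 − 12.638)²/12.638 = 2.2750
χ² = 0.8068 + 2.0019 + 0.9167 + 2.2750 = 6.00

6.00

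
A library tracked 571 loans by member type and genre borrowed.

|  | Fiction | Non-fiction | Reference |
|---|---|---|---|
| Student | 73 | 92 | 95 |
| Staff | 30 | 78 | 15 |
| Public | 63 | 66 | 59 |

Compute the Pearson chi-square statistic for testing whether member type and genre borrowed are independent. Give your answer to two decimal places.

37.81

Row totals: 260, 123, 188. Column totals: 166, 236, 169. Grand total N = 571.
Expected counts (row total × column total / N):
  Student, Fiction: 260×166/571 = 75.587
  Student, Non-fiction: 260×236/571 = 107.461
  Student, Reference: 260×169/571 = 76.953
  Staff, Fiction: 123×166/571 = 35.758
  Staff, Non-fiction: 123×236/571 = 50.837
  Staff, Reference: 123×169/571 = 36.405
  Public, Fiction: 188×166/571 = 54.655
  Public, Non-fiction: 188×236/571 = 77.702
  Public, Reference: 188×169/571 = 55.643
Contributions (O − E)²/E:
  (73 − 75.587)²/75.587 = 0.0885
  (92 − 107.461)²/107.461 = 2.2245
  (95 − 76.953)²/76.953 = 4.2324
  (30 − 35.758)²/35.758 = 0.9272
  (78 − 50.837)²/50.837 = 14.5136
  (15 − 36.405)²/36.405 = 12.5855
  (63 − 54.655)²/54.655 = 1.2742
  (66 − 77.702)²/77.702 = 1.7623
  (59 − 55.643)²/55.643 = 0.2025
χ² = 0.0885 + 2.2245 + 4.2324 + 0.9272 + 14.5136 + 12.5855 + 1.2742 + 1.7623 + 0.2025 = 37.81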